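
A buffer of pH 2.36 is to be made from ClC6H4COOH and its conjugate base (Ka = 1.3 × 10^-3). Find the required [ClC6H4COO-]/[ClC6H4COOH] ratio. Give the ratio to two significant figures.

pKa = -log(1.3 × 10^-3) = 2.886
pH = pKa + log(r) ⇒ log(r) = 2.36 − 2.886 = -0.526
r = [ClC6H4COO-]/[ClC6H4COOH] = 10^(-0.526) = 0.298

ratio = 0.30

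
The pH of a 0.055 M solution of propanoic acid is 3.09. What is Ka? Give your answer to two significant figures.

[H+] = 10^(-3.09) = 8.13 × 10^-4 M
At equilibrium [HA] = 0.055 − 8.13 × 10^-4 = 5.42 × 10^-2 M
Ka = [H+][A-]/[HA] = (8.13 × 10^-4)² / 5.42 × 10^-2 = 1.2 × 10^-5

Ka = 1.2 × 10^-5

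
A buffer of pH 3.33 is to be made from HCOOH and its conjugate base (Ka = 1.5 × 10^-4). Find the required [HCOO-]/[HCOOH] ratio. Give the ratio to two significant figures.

ratio = 0.32

pKa = -log(1.5 × 10^-4) = 3.824
pH = pKa + log(r) ⇒ log(r) = 3.33 − 3.824 = -0.494
r = [HCOO-]/[HCOOH] = 10^(-0.494) = 0.321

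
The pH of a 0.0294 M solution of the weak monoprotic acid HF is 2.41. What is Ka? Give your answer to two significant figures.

[H+] = 10^(-2.41) = 3.89 × 10^-3 M
At equilibrium [HA] = 0.0294 − 3.89 × 10^-3 = 2.55 × 10^-2 M
Ka = [H+][A-]/[HA] = (3.89 × 10^-3)² / 2.55 × 10^-2 = 5.9 × 10^-4

Ka = 5.9 × 10^-4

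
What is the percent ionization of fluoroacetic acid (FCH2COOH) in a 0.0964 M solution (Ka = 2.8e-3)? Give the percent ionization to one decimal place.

FCH2COOH ⇌ FCH2COO- + H+; let x = [H+] at equilibrium.
Ka = x²/(C₀ − x); solving the quadratic gives x = 1.51 × 10^-2 M.
Fraction ionized = 1.51 × 10^-2 / 0.0964 = 0.1566 → 15.7%

15.7%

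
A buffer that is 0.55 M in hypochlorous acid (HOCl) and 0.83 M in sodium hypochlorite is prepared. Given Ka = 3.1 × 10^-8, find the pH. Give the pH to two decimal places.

pKa = −log(3.1 × 10^-8) = 7.509
Using pH = pKa + log([base]/[acid]) with [base]/[acid] = 0.83/0.55:
pH = 7.509 + (+0.179) = 7.69

pH = 7.69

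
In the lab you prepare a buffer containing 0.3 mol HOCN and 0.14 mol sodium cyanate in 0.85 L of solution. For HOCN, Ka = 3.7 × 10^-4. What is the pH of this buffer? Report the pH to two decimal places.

pKa = −log(3.7 × 10^-4) = 3.432
Henderson–Hasselbalch: pH = pKa + log([OCN-]/[HOCN]) = 3.432 + log(0.14/0.3)
pH = 3.432 + (-0.331) = 3.10

pH = 3.10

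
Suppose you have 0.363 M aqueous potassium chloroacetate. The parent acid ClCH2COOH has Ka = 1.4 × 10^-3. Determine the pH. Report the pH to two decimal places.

pH = 8.21

ClCH2COO- is the conjugate base of the weak acid ClCH2COOH.
Kb = Kw/Ka = 1.0×10^-14 / 1.4 × 10^-3 = 7.14 × 10^-12
Kb = x²/(0.363 − x) = 7.14 × 10^-12
Assume x ≪ 0.363: x ≈ √(7.14 × 10^-12 × 0.363) = 1.61 × 10^-6 M
pOH = −log(1.61 × 10^-6) = 5.79; pH = 14.00 − 5.79 = 8.21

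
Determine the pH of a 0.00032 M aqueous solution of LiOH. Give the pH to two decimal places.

LiOH is a strong base; [OH-] = 0.00032 M.
pOH = -log(0.00032) = 3.49
pH = 14.00 - 3.49 = 10.51

pH = 10.51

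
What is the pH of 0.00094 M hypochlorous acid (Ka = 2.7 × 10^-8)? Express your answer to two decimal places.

pH = 5.30

HOCl ⇌ OCl- + H+
Ka = x²/(0.00094 − x) = 2.7 × 10^-8
Neglecting x in the denominator: x = √(2.7 × 10^-8 × 0.00094) = 5.04 × 10^-6 M
pH = −log[H+] = −log(5.04 × 10^-6) = 5.30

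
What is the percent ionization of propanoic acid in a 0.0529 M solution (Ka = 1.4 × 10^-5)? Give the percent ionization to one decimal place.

CH3CH2COOH ⇌ CH3CH2COO- + H+; let x = [H+] at equilibrium.
x ≈ √(Ka·C₀) = √(1.4 × 10^-5 × 0.0529) = 8.61 × 10^-4 M
Fraction ionized = 8.61 × 10^-4 / 0.0529 = 0.0163 → 1.6%

1.6%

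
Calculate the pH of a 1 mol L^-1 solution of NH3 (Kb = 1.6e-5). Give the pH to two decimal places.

NH3 + H2O ⇌ NH4+ + OH-
Kb = [OH-]²/(1 − [OH-]) = 1.6 × 10^-5
Since Kb ≪ C₀, [OH-] ≈ √(Kb·C₀) = 4.00 × 10^-3 M.
([OH-]/C₀ = 0.4% < 5%, so the approximation holds.)
pOH = −log(4.00 × 10^-3) = 2.40; pH = 14.00 − 2.40 = 11.60

pH = 11.60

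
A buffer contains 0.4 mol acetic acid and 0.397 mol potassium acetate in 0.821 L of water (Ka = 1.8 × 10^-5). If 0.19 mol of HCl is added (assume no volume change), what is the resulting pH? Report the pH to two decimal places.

pH = 4.29

Added H+ converts CH3COO- to CH3COOH: CH3COOH → 0.59 mol, CH3COO- → 0.207 mol.
pKa = −log(1.8 × 10^-5) = 4.745
Henderson–Hasselbalch with mole ratio 0.207/0.59: pH = 4.745 + (-0.455)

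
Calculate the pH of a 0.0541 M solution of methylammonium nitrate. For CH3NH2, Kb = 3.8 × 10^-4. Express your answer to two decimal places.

CH3NH3+ is the conjugate acid of the weak base CH3NH2.
Ka = Kw/Kb = 1.0×10^-14 / 3.8 × 10^-4 = 2.63 × 10^-11
From the ICE table, Ka = x²/(0.0541 − x) = 2.63 × 10^-11.
Neglecting x in the denominator: x = √(2.63 × 10^-11 × 0.0541) = 1.19 × 10^-6 M
Check: 0.0022% ionized — well under 5%, approximation valid.
pH = −log(1.19 × 10^-6) = 5.92

pH = 5.92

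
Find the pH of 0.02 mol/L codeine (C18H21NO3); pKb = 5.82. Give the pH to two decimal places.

C18H21NO3 + H2O ⇌ C18H22NO3+ + OH-
Kb = 10^(−5.82) = 1.51 × 10^-6
Let x = [OH-] at equilibrium. Kb = x²/(0.02 − x).
Neglecting x in the denominator: x = √(1.51 × 10^-6 × 0.02) = 1.74 × 10^-4 M
pOH = −log(1.74 × 10^-4) = 3.76; pH = 14.00 − 3.76 = 10.24

pH = 10.24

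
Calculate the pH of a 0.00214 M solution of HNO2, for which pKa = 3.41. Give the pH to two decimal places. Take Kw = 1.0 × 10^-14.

pH = 3.13

HNO2 ⇌ NO2- + H+
Ka = 10^(−3.41) = 3.89 × 10^-4
Let x = [H+] at equilibrium. Ka = x²/(0.00214 − x).
The 5% rule fails; solving x² + Ka·x − Ka·C₀ = 0 exactly:
x = [−0.000389 + √(0.000389² + 3.33e-06)]/2 = 7.38 × 10^-4 M
pH = −log[H+] = −log(7.38 × 10^-4) = 3.13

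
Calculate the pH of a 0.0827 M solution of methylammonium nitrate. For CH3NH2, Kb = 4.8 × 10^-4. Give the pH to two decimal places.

pH = 5.88

CH3NH3+ is the conjugate acid of the weak base CH3NH2.
Ka = Kw/Kb = 1.0×10^-14 / 4.8 × 10^-4 = 2.08 × 10^-11
Let x = [H+] at equilibrium. Ka = x²/(0.0827 − x).
Assume x ≪ 0.0827: x ≈ √(2.08 × 10^-11 × 0.0827) = 1.31 × 10^-6 M
Check: 0.0016% ionized — well under 5%, approximation valid.
pH = −log(1.31 × 10^-6) = 5.88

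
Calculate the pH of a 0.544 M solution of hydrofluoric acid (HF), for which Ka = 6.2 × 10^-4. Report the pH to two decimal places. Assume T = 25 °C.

HF ⇌ F- + H+
Ka = [H+]²/(0.544 − [H+]) = 6.2 × 10^-4
Neglecting [H+] in the denominator: [H+] = √(6.2 × 10^-4 × 0.544) = 1.84 × 10^-2 M
pH = −log(1.84 × 10^-2) = 1.74

pH = 1.74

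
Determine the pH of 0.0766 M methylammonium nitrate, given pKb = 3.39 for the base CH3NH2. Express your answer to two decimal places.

pH = 5.86

CH3NH3+ is the conjugate acid of the weak base CH3NH2.
Kb = 10^(−3.39) = 4.07 × 10^-4
Ka = Kw/Kb = 1.0×10^-14 / 4.07 × 10^-4 = 2.46 × 10^-11
Ka = [H+]²/(0.0766 − [H+]) = 2.46 × 10^-11
Neglecting [H+] in the denominator: [H+] = √(2.46 × 10^-11 × 0.0766) = 1.37 × 10^-6 M
pH = −log(1.37 × 10^-6) = 5.86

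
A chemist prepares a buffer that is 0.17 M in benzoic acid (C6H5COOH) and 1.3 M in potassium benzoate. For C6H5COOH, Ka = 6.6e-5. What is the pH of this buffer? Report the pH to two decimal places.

pH = 5.06

pKa = −log(6.6 × 10^-5) = 4.180
Using pH = pKa + log([base]/[acid]) with [base]/[acid] = 1.3/0.17:
pH = 4.180 + (+0.883) = 5.06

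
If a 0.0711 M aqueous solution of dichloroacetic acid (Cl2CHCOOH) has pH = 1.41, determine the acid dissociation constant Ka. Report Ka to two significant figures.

[H+] = 10^(-1.41) = 3.89 × 10^-2 M
At equilibrium [HA] = 0.0711 − 3.89 × 10^-2 = 3.22 × 10^-2 M
Ka = [H+][A-]/[HA] = (3.89 × 10^-2)² / 3.22 × 10^-2 = 4.7 × 10^-2

Ka = 4.7 × 10^-2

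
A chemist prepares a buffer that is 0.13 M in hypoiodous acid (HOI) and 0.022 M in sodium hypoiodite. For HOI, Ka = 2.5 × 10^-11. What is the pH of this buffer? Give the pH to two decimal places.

pH = 9.83

pKa = −log(2.5 × 10^-11) = 10.602
Using pH = pKa + log([base]/[acid]) with [base]/[acid] = 0.022/0.13:
pH = 10.602 + (-0.772) = 9.83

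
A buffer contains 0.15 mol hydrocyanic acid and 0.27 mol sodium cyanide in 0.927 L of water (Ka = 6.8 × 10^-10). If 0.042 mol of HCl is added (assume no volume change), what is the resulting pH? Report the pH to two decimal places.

pH = 9.24

Added H+ converts CN- to HCN: HCN → 0.192 mol, CN- → 0.228 mol.
pKa = −log(6.8 × 10^-10) = 9.167
Henderson–Hasselbalch with mole ratio 0.228/0.192: pH = 9.167 + (+0.075)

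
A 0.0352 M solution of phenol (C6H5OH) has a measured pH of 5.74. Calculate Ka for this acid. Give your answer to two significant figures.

[H+] = 10^(-5.74) = 1.82 × 10^-6 M
At equilibrium [HA] = 0.0352 − 1.82 × 10^-6 = 3.52 × 10^-2 M
Ka = [H+][A-]/[HA] = (1.82 × 10^-6)² / 3.52 × 10^-2 = 9.4 × 10^-11

Ka = 9.4 × 10^-11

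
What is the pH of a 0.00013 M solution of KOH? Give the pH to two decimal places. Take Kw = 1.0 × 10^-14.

KOH is a strong base; [OH-] = 0.00013 M.
pOH = -log(0.00013) = 3.89
pH = 14.00 - 3.89 = 10.11

pH = 10.11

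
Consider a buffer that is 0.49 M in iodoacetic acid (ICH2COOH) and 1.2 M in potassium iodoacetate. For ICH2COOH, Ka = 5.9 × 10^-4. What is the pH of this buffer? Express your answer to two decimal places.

pH = 3.62

pKa = −log(5.9 × 10^-4) = 3.229
Henderson–Hasselbalch: pH = pKa + log([ICH2COO-]/[ICH2COOH]) = 3.229 + log(1.2/0.49)
pH = 3.229 + (+0.389) = 3.62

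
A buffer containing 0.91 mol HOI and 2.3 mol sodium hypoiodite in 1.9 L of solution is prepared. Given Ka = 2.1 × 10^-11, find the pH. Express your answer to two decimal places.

pH = 11.08

pKa = −log(2.1 × 10^-11) = 10.678
Henderson–Hasselbalch: pH = pKa + log([OI-]/[HOI]) = 10.678 + log(2.3/0.91)
pH = 10.678 + (+0.403) = 11.08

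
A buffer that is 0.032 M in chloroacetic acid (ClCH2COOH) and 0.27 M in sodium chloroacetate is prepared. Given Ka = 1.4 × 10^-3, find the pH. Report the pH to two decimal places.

pKa = −log(1.4 × 10^-3) = 2.854
Using pH = pKa + log([base]/[acid]) with [base]/[acid] = 0.27/0.032:
pH = 2.854 + (+0.926) = 3.78

pH = 3.78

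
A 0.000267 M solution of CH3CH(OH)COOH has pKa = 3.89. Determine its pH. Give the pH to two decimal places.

CH3CH(OH)COOH ⇌ CH3CH(OH)COO- + H+
Ka = 10^(−3.89) = 1.29 × 10^-4
From the ICE table, Ka = x²/(0.000267 − x) = 1.29 × 10^-4.
x is not negligible relative to C₀; solve x² + 0.000129·x − 3.44e-08 = 0.
x = (−Ka + √(Ka² + 4·Ka·C₀))/2 = 1.32 × 10^-4 M
pH = −log[H+] = −log(1.32 × 10^-4) = 3.88

pH = 3.88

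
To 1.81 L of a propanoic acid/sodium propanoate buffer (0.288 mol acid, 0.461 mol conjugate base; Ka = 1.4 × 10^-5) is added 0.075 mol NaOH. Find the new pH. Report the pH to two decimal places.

pH = 5.25

OH- converts CH3CH2COOH to CH3CH2COO-: CH3CH2COOH → 0.213 mol, CH3CH2COO- → 0.536 mol.
pKa = −log(1.4 × 10^-5) = 4.854
pH = pKa + log([A⁻]/[HA]) = 4.854 + log(0.536/0.213) = 4.854 +0.401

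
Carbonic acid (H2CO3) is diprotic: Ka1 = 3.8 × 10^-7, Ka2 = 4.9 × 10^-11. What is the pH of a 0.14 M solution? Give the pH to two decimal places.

Ka1 ≫ Ka2, so treat the first dissociation as the only significant source of H+.
Ka1 = x²/(0.14 − x) = 3.8 × 10^-7
x ≈ √(3.8 × 10^-7 × 0.14) = 2.31 × 10^-4 M
pH = −log(2.31 × 10^-4) = 3.64

pH = 3.64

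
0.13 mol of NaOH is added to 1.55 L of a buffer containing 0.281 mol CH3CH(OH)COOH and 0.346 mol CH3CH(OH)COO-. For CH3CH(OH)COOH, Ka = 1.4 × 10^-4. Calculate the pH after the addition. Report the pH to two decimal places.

OH- converts CH3CH(OH)COOH to CH3CH(OH)COO-: CH3CH(OH)COOH → 0.151 mol, CH3CH(OH)COO- → 0.476 mol.
pKa = −log(1.4 × 10^-4) = 3.854
pH = pKa + log([A⁻]/[HA]) = 3.854 + log(0.476/0.151) = 3.854 +0.499

pH = 4.35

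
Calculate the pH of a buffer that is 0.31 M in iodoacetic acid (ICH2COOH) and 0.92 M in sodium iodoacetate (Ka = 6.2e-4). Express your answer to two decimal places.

pH = 3.68

pKa = −log(6.2 × 10^-4) = 3.208
Henderson–Hasselbalch: pH = pKa + log([ICH2COO-]/[ICH2COOH]) = 3.208 + log(0.92/0.31)
pH = 3.208 + (+0.472) = 3.68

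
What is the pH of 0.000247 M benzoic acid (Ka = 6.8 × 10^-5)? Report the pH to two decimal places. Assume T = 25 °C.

pH = 4.00

C6H5COOH ⇌ C6H5COO- + H+
Let x = [H+] at equilibrium. Ka = x²/(0.000247 − x).
Here C₀/Ka ≈ 3.63, so the small-x approximation fails. Use the quadratic:
x = (−Ka + √(Ka² + 4·Ka·C₀))/2 = 1.00 × 10^-4 M
pH = −log(1.00 × 10^-4) = 4.00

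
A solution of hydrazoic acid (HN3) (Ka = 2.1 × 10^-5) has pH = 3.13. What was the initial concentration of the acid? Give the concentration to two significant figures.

[H+] = 10^(-3.13) = 7.41 × 10^-4 M = x
Ka = x²/(C₀ − x) ⇒ C₀ = x + x²/Ka
C₀ = 7.41 × 10^-4 + (7.41 × 10^-4)²/(2.1 × 10^-5) = 2.69 × 10^-2 M

C₀ = 2.7 × 10^-2 M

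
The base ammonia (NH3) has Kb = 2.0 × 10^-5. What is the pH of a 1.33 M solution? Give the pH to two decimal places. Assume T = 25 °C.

NH3 + H2O ⇌ NH4+ + OH-
Kb = x²/(1.33 − x) = 2.0 × 10^-5
Neglecting x in the denominator: x = √(2.0 × 10^-5 × 1.33) = 5.16 × 10^-3 M
Check: 0.39% ionized — well under 5%, approximation valid.
pOH = 2.29, so pH = 14.00 − pOH = 11.71

pH = 11.71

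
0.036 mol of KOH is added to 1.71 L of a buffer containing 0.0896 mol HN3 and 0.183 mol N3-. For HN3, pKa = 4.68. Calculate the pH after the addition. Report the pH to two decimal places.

OH- converts HN3 to N3-: HN3 → 0.0536 mol, N3- → 0.219 mol.
Henderson–Hasselbalch with mole ratio 0.219/0.0536: pH = 4.68 + (+0.611)

pH = 5.29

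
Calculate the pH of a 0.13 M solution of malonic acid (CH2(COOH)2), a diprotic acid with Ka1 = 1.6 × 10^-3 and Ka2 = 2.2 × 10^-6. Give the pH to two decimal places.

Ka1 ≫ Ka2, so treat the first dissociation as the only significant source of H+.
Ka1 = x²/(0.13 − x) = 1.6 × 10^-3
Solving the quadratic: x = (−Ka1 + √(Ka1² + 4·Ka1·C₀))/2 = 1.36 × 10^-2 M
pH = −log(1.36 × 10^-2) = 1.87

pH = 1.87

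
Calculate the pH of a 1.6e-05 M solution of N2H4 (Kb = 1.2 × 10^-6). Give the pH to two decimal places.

N2H4 + H2O ⇌ N2H5+ + OH-
From the ICE table, Kb = x²/(1.6e-05 − x) = 1.2 × 10^-6.
x is not negligible relative to C₀; solve x² + 1.2e-06·x − 1.92e-11 = 0.
x = (−Kb + √(Kb² + 4·Kb·C₀))/2 = 3.82 × 10^-6 M
pOH = −log(3.82 × 10^-6) = 5.42; pH = 14.00 − 5.42 = 8.58

pH = 8.58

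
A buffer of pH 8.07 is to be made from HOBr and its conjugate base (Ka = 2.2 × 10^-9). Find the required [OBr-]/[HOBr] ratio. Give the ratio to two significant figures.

ratio = 0.26

pKa = -log(2.2 × 10^-9) = 8.658
pH = pKa + log(r) ⇒ log(r) = 8.07 − 8.658 = -0.588
r = [OBr-]/[HOBr] = 10^(-0.588) = 0.258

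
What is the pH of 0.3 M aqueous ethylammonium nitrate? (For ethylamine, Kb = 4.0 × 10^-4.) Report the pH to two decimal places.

C2H5NH3+ is the conjugate acid of the weak base C2H5NH2.
Ka = Kw/Kb = 1.0×10^-14 / 4.0 × 10^-4 = 2.50 × 10^-11
Ka = [H+]²/(0.3 − [H+]) = 2.50 × 10^-11
Since Ka ≪ C₀, [H+] ≈ √(Ka·C₀) = 2.74 × 10^-6 M.
([H+]/C₀ = 0.00091% < 5%, so the approximation holds.)
pH = −log(2.74 × 10^-6) = 5.56

pH = 5.56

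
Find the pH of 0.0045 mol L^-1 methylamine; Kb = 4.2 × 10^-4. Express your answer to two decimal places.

pH = 11.07

CH3NH2 + H2O ⇌ CH3NH3+ + OH-
Let x = [OH-] at equilibrium. Kb = x²/(0.0045 − x).
Here C₀/Kb ≈ 10.7, so the small-x approximation fails. Use the quadratic:
x = (−Kb + √(Kb² + 4·Kb·C₀))/2 = 1.18 × 10^-3 M
pOH = 2.93, so pH = 14.00 − pOH = 11.07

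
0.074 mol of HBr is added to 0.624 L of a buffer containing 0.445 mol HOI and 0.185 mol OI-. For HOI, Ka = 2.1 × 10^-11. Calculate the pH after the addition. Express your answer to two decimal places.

After neutralization: n(HOI) = 0.519 mol, n(OI-) = 0.111 mol.
pKa = −log(2.1 × 10^-11) = 10.678
pH = pKa + log(n_OI-/n_HOI) = 10.678 + log(0.111/0.519) = 10.678 + (-0.670)

pH = 10.01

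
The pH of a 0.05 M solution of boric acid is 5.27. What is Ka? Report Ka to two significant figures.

Ka = 5.8 × 10^-10

[H+] = 10^(-5.27) = 5.37 × 10^-6 M
At equilibrium [HA] = 0.05 − 5.37 × 10^-6 = 5.00 × 10^-2 M
Ka = [H+][A-]/[HA] = (5.37 × 10^-6)² / 5.00 × 10^-2 = 5.8 × 10^-10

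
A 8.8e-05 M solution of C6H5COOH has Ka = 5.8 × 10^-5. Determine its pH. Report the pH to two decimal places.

C6H5COOH ⇌ C6H5COO- + H+
Ka = x²/(8.8e-05 − x) = 5.8 × 10^-5
x is not negligible relative to C₀; solve x² + 5.8e-05·x − 5.1e-09 = 0.
x = [−5.8e-05 + √(5.8e-05² + 2.04e-08)]/2 = 4.81 × 10^-5 M
pH = −log(4.81 × 10^-5) = 4.32

pH = 4.32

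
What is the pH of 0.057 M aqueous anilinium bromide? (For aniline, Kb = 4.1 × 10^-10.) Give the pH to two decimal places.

C6H5NH3+ is the conjugate acid of the weak base C6H5NH2.
Ka = Kw/Kb = 1.0×10^-14 / 4.1 × 10^-10 = 2.44 × 10^-5
Ka = [H+]²/(0.057 − [H+]) = 2.44 × 10^-5
Since Ka ≪ C₀, [H+] ≈ √(Ka·C₀) = 1.18 × 10^-3 M.
([H+]/C₀ = 2.1% < 5%, so the approximation holds.)
pH = −log[H+] = −log(1.18 × 10^-3) = 2.93

pH = 2.93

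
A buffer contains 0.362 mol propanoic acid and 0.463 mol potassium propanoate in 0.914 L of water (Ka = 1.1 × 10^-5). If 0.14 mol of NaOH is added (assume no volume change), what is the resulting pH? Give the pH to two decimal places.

After neutralization: n(CH3CH2COOH) = 0.222 mol, n(CH3CH2COO-) = 0.603 mol.
pKa = −log(1.1 × 10^-5) = 4.959
pH = pKa + log([A⁻]/[HA]) = 4.959 + log(0.603/0.222) = 4.959 +0.434

pH = 5.39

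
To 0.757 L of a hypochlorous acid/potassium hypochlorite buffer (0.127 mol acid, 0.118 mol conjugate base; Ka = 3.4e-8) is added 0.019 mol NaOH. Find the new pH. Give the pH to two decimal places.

pH = 7.57

After neutralization: n(HOCl) = 0.108 mol, n(OCl-) = 0.137 mol.
pKa = −log(3.4 × 10^-8) = 7.469
Henderson–Hasselbalch with mole ratio 0.137/0.108: pH = 7.469 + (+0.103)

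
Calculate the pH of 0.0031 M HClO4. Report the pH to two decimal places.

HClO4 is a strong acid and dissociates completely, so [H+] = 0.0031 M.
pH = -log(0.0031) = 2.51

pH = 2.51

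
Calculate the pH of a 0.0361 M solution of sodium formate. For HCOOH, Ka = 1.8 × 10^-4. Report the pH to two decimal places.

pH = 8.15

HCOO- is the conjugate base of the weak acid HCOOH.
Kb = Kw/Ka = 1.0×10^-14 / 1.8 × 10^-4 = 5.56 × 10^-11
From the ICE table, Kb = x²/(0.0361 − x) = 5.56 × 10^-11.
Neglecting x in the denominator: x = √(5.56 × 10^-11 × 0.0361) = 1.42 × 10^-6 M
Check: 0.0039% ionized — well under 5%, approximation valid.
pOH = −log(1.42 × 10^-6) = 5.85; pH = 14.00 − 5.85 = 8.15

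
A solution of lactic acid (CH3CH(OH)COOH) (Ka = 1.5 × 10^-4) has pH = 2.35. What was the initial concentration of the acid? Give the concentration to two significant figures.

C₀ = 1.4 × 10^-1 M

[H+] = 10^(-2.35) = 4.47 × 10^-3 M = x
Ka = x²/(C₀ − x) ⇒ C₀ = x + x²/Ka
C₀ = 4.47 × 10^-3 + (4.47 × 10^-3)²/(1.5 × 10^-4) = 1.38 × 10^-1 M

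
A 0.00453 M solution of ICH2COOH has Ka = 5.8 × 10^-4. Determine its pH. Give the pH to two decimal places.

pH = 2.87

ICH2COOH ⇌ ICH2COO- + H+
From the ICE table, Ka = [H+]²/(0.00453 − [H+]) = 5.8 × 10^-4.
Here C₀/Ka ≈ 7.81, so the small-[H+] approximation fails. Use the quadratic:
[H+] = (−Ka + √(Ka² + 4·Ka·C₀))/2 = 1.36 × 10^-3 M
pH = −log(1.36 × 10^-3) = 2.87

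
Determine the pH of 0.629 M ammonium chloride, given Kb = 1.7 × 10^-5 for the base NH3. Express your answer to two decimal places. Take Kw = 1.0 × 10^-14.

pH = 4.72

NH4+ is the conjugate acid of the weak base NH3.
Ka = Kw/Kb = 1.0×10^-14 / 1.7 × 10^-5 = 5.88 × 10^-10
Let x = [H+] at equilibrium. Ka = x²/(0.629 − x).
Assume x ≪ 0.629: x ≈ √(5.88 × 10^-10 × 0.629) = 1.92 × 10^-5 M
(x/C₀ = 0.0031% < 5%, so the approximation holds.)
pH = −log[H+] = −log(1.92 × 10^-5) = 4.72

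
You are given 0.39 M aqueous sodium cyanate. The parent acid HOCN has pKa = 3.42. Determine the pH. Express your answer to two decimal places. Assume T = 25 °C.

OCN- is the conjugate base of the weak acid HOCN.
Ka = 10^(−3.42) = 3.80 × 10^-4
Kb = Kw/Ka = 1.0×10^-14 / 3.80 × 10^-4 = 2.63 × 10^-11
Kb = x²/(0.39 − x) = 2.63 × 10^-11
Assume x ≪ 0.39: x ≈ √(2.63 × 10^-11 × 0.39) = 3.20 × 10^-6 M
(x/C₀ = 0.00082% < 5%, so the approximation holds.)
pOH = 5.49, so pH = 14.00 − pOH = 8.51

pH = 8.51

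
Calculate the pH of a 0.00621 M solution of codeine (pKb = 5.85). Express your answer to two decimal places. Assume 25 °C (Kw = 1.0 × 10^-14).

pH = 9.97

C18H21NO3 + H2O ⇌ C18H22NO3+ + OH-
Kb = 10^(−5.85) = 1.41 × 10^-6
Kb = [OH-]²/(0.00621 − [OH-]) = 1.41 × 10^-6
Neglecting [OH-] in the denominator: [OH-] = √(1.41 × 10^-6 × 0.00621) = 9.36 × 10^-5 M
Check: 1.5% ionized — well under 5%, approximation valid.
pOH = −log(9.36 × 10^-5) = 4.03; pH = 14.00 − 4.03 = 9.97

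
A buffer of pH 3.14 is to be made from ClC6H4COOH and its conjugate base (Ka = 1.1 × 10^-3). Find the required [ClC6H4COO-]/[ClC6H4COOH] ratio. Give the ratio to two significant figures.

pKa = -log(1.1 × 10^-3) = 2.959
pH = pKa + log(r) ⇒ log(r) = 3.14 − 2.959 = +0.181
r = [ClC6H4COO-]/[ClC6H4COOH] = 10^(+0.181) = 1.52

ratio = 1.5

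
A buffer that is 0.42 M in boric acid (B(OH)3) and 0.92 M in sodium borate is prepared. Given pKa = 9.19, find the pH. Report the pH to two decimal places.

Henderson–Hasselbalch: pH = pKa + log([B(OH)4-]/[B(OH)3]) = 9.19 + log(0.92/0.42)
pH = 9.19 + (+0.341) = 9.53

pH = 9.53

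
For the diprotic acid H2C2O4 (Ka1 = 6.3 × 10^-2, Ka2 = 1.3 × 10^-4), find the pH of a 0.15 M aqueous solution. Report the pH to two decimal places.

Ka1 ≫ Ka2, so treat the first dissociation as the only significant source of H+.
Ka1 = x²/(0.15 − x) = 6.3 × 10^-2
Solving the quadratic: x = (−Ka1 + √(Ka1² + 4·Ka1·C₀))/2 = 7.07 × 10^-2 M
pH = −log(7.07 × 10^-2) = 1.15

pH = 1.15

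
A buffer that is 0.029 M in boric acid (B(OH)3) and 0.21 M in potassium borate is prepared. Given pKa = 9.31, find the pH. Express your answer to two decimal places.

Using pH = pKa + log([base]/[acid]) with [base]/[acid] = 0.21/0.029:
pH = 9.31 + (+0.860) = 10.17

pH = 10.17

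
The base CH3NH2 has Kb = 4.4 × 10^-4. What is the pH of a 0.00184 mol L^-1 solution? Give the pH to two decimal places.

CH3NH2 + H2O ⇌ CH3NH3+ + OH-
Kb = [OH-]²/(0.00184 − [OH-]) = 4.4 × 10^-4
Here C₀/Kb ≈ 4.18, so the small-[OH-] approximation fails. Use the quadratic:
[OH-] = (−Kb + √(Kb² + 4·Kb·C₀))/2 = 7.06 × 10^-4 M
pOH = 3.15, so pH = 14.00 − pOH = 10.85

pH = 10.85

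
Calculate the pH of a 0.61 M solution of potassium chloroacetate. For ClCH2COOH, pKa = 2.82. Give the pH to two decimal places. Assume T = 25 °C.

ClCH2COO- is the conjugate base of the weak acid ClCH2COOH.
Ka = 10^(−2.82) = 1.51 × 10^-3
Kb = Kw/Ka = 1.0×10^-14 / 1.51 × 10^-3 = 6.62 × 10^-12
Kb = [OH-]²/(0.61 − [OH-]) = 6.62 × 10^-12
Since Kb ≪ C₀, [OH-] ≈ √(Kb·C₀) = 2.01 × 10^-6 M.
Check: 0.00033% ionized — well under 5%, approximation valid.
pOH = −log(2.01 × 10^-6) = 5.70; pH = 14.00 − 5.70 = 8.30

pH = 8.30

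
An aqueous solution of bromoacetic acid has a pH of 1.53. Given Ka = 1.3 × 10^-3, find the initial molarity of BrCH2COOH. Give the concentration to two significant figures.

[H+] = 10^(-1.53) = 2.95 × 10^-2 M = x
Ka = x²/(C₀ − x) ⇒ C₀ = x + x²/Ka
C₀ = 2.95 × 10^-2 + (2.95 × 10^-2)²/(1.3 × 10^-3) = 6.99 × 10^-1 M

C₀ = 7.0 × 10^-1 M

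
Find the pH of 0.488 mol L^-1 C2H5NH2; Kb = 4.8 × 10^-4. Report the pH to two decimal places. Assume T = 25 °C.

C2H5NH2 + H2O ⇌ C2H5NH3+ + OH-
Kb = x²/(0.488 − x) = 4.8 × 10^-4
Neglecting x in the denominator: x = √(4.8 × 10^-4 × 0.488) = 1.53 × 10^-2 M
Check: 3.1% ionized — well under 5%, approximation valid.
pOH = −log(1.53 × 10^-2) = 1.82; pH = 14.00 − 1.82 = 12.18

pH = 12.18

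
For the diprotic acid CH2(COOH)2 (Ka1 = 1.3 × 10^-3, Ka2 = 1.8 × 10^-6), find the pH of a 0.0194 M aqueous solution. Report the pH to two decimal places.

Ka1 ≫ Ka2, so treat the first dissociation as the only significant source of H+.
Ka1 = x²/(0.0194 − x) = 1.3 × 10^-3
Solving the quadratic: x = (−Ka1 + √(Ka1² + 4·Ka1·C₀))/2 = 4.41 × 10^-3 M
pH = −log(4.41 × 10^-3) = 2.36

pH = 2.36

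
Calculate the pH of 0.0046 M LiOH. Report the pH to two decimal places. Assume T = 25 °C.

pH = 11.66

LiOH is a strong base; [OH-] = 0.0046 M.
pOH = -log(0.0046) = 2.34
pH = 14.00 - 2.34 = 11.66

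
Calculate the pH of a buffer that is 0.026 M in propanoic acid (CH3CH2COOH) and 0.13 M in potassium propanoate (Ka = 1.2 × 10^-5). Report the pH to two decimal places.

pH = 5.62

pKa = −log(1.2 × 10^-5) = 4.921
Henderson–Hasselbalch: pH = pKa + log([CH3CH2COO-]/[CH3CH2COOH]) = 4.921 + log(0.13/0.026)
pH = 4.921 + (+0.699) = 5.62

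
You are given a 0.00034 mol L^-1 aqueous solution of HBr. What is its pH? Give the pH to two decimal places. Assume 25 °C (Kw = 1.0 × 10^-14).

HBr is a strong acid and dissociates completely, so [H+] = 0.00034 M.
pH = -log(0.00034) = 3.47

pH = 3.47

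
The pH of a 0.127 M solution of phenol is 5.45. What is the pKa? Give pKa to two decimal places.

[H+] = 10^(-5.45) = 3.55 × 10^-6 M
At equilibrium [HA] = 0.127 − 3.55 × 10^-6 = 1.27 × 10^-1 M
Ka = [H+][A-]/[HA] = (3.55 × 10^-6)² / 1.27 × 10^-1 = 9.92 × 10^-11
pKa = -log(9.92 × 10^-11) = 10.00

pKa = 10.00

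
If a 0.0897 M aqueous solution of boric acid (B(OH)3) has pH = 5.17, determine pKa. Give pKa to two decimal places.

pKa = 9.29

[H+] = 10^(-5.17) = 6.76 × 10^-6 M
At equilibrium [HA] = 0.0897 − 6.76 × 10^-6 = 8.97 × 10^-2 M
Ka = [H+][A-]/[HA] = (6.76 × 10^-6)² / 8.97 × 10^-2 = 5.09 × 10^-10
pKa = -log(5.09 × 10^-10) = 9.29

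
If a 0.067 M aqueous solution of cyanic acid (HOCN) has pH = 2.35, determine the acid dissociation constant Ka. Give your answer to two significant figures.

Ka = 3.2 × 10^-4

[H+] = 10^(-2.35) = 4.47 × 10^-3 M
At equilibrium [HA] = 0.067 − 4.47 × 10^-3 = 6.25 × 10^-2 M
Ka = [H+][A-]/[HA] = (4.47 × 10^-3)² / 6.25 × 10^-2 = 3.2 × 10^-4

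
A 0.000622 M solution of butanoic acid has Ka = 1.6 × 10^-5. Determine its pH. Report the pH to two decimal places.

CH3(CH2)2COOH ⇌ CH3(CH2)2COO- + H+
From the ICE table, Ka = x²/(0.000622 − x) = 1.6 × 10^-5.
x is not negligible relative to C₀; solve x² + 1.6e-05·x − 9.95e-09 = 0.
x = (−Ka + √(Ka² + 4·Ka·C₀))/2 = 9.21 × 10^-5 M
pH = −log(9.21 × 10^-5) = 4.04

pH = 4.04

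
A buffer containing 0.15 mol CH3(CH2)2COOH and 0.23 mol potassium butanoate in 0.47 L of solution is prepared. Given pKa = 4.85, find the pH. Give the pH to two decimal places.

Henderson–Hasselbalch: pH = pKa + log([CH3(CH2)2COO-]/[CH3(CH2)2COOH]) = 4.85 + log(0.23/0.15)
pH = 4.85 + (+0.186) = 5.04

pH = 5.04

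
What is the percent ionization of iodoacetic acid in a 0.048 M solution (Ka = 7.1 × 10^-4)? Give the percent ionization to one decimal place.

11.4%

ICH2COOH ⇌ ICH2COO- + H+; let x = [H+] at equilibrium.
Ka = x²/(C₀ − x); solving the quadratic gives x = 5.49 × 10^-3 M.
Fraction ionized = 5.49 × 10^-3 / 0.048 = 0.1144 → 11.4%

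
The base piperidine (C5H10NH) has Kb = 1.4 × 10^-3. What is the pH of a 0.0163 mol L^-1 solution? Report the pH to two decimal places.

pH = 11.62

C5H10NH + H2O ⇌ C5H10NH2+ + OH-
Kb = [OH-]²/(0.0163 − [OH-]) = 1.4 × 10^-3
Here C₀/Kb ≈ 11.6, so the small-[OH-] approximation fails. Use the quadratic:
[OH-] = [−0.0014 + √(0.0014² + 9.13e-05)]/2 = 4.13 × 10^-3 M
pOH = −log(4.13 × 10^-3) = 2.38; pH = 14.00 − 2.38 = 11.62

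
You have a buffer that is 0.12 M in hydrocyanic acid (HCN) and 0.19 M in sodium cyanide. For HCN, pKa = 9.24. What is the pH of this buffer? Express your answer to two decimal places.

Henderson–Hasselbalch: pH = pKa + log([CN-]/[HCN]) = 9.24 + log(0.19/0.12)
pH = 9.24 + (+0.200) = 9.44

pH = 9.44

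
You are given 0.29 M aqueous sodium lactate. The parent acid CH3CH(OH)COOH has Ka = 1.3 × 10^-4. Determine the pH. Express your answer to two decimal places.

pH = 8.67

CH3CH(OH)COO- is the conjugate base of the weak acid CH3CH(OH)COOH.
Kb = Kw/Ka = 1.0×10^-14 / 1.3 × 10^-4 = 7.69 × 10^-11
Kb = [OH-]²/(0.29 − [OH-]) = 7.69 × 10^-11
Neglecting [OH-] in the denominator: [OH-] = √(7.69 × 10^-11 × 0.29) = 4.72 × 10^-6 M
Check: 0.0016% ionized — well under 5%, approximation valid.
pOH = −log(4.72 × 10^-6) = 5.33; pH = 14.00 − 5.33 = 8.67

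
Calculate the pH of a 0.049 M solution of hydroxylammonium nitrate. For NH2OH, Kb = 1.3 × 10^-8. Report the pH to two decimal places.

pH = 3.71

NH3OH+ is the conjugate acid of the weak base NH2OH.
Ka = Kw/Kb = 1.0×10^-14 / 1.3 × 10^-8 = 7.69 × 10^-7
Ka = [H+]²/(0.049 − [H+]) = 7.69 × 10^-7
Since Ka ≪ C₀, [H+] ≈ √(Ka·C₀) = 1.94 × 10^-4 M.
pH = −log[H+] = −log(1.94 × 10^-4) = 3.71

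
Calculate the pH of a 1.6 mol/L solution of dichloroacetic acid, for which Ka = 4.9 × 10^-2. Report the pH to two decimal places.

Cl2CHCOOH ⇌ Cl2CHCOO- + H+
Let x = [H+] at equilibrium. Ka = x²/(1.6 − x).
x is not negligible relative to C₀; solve x² + 0.049·x − 0.0784 = 0.
x = [−0.049 + √(0.049² + 0.314)]/2 = 2.57 × 10^-1 M
pH = −log[H+] = −log(2.57 × 10^-1) = 0.59

pH = 0.59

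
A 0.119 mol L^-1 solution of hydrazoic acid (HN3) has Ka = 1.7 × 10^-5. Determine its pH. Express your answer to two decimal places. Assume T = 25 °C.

pH = 2.85

HN3 ⇌ N3- + H+
Ka = x²/(0.119 − x) = 1.7 × 10^-5
Since Ka ≪ C₀, x ≈ √(Ka·C₀) = 1.42 × 10^-3 M.
(x/C₀ = 1.2% < 5%, so the approximation holds.)
pH = −log(1.42 × 10^-3) = 2.85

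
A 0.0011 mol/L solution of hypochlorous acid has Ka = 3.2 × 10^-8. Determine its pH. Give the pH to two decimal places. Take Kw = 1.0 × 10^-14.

pH = 5.23

HOCl ⇌ OCl- + H+
Let x = [H+] at equilibrium. Ka = x²/(0.0011 − x).
Assume x ≪ 0.0011: x ≈ √(3.2 × 10^-8 × 0.0011) = 5.93 × 10^-6 M
Check: 0.54% ionized — well under 5%, approximation valid.
pH = −log[H+] = −log(5.93 × 10^-6) = 5.23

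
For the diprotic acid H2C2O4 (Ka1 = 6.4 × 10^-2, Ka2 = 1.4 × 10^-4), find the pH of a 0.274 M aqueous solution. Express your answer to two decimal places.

pH = 0.98

Ka1 ≫ Ka2, so treat the first dissociation as the only significant source of H+.
Ka1 = x²/(0.274 − x) = 6.4 × 10^-2
Solving the quadratic: x = (−Ka1 + √(Ka1² + 4·Ka1·C₀))/2 = 1.04 × 10^-1 M
pH = −log(1.04 × 10^-1) = 0.98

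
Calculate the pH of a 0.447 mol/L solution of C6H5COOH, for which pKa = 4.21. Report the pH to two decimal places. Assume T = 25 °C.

C6H5COOH ⇌ C6H5COO- + H+
Ka = 10^(−4.21) = 6.17 × 10^-5
Ka = x²/(0.447 − x) = 6.17 × 10^-5
Assume x ≪ 0.447: x ≈ √(6.17 × 10^-5 × 0.447) = 5.25 × 10^-3 M
Check: 1.2% ionized — well under 5%, approximation valid.
pH = −log[H+] = −log(5.25 × 10^-3) = 2.28

pH = 2.28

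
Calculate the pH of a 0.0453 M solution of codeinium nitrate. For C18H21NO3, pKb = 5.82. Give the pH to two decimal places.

C18H22NO3+ is the conjugate acid of the weak base C18H21NO3.
Kb = 10^(−5.82) = 1.51 × 10^-6
Ka = Kw/Kb = 1.0×10^-14 / 1.51 × 10^-6 = 6.62 × 10^-9
Let x = [H+] at equilibrium. Ka = x²/(0.0453 − x).
Neglecting x in the denominator: x = √(6.62 × 10^-9 × 0.0453) = 1.73 × 10^-5 M
Check: 0.038% ionized — well under 5%, approximation valid.
pH = −log[H+] = −log(1.73 × 10^-5) = 4.76

pH = 4.76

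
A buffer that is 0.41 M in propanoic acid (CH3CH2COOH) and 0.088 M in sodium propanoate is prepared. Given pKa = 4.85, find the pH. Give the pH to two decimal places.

pH = 4.18

pH = pKa + log([A⁻]/[HA]) = 4.85 + log(0.088/0.41)
pH = 4.85 + (-0.668) = 4.18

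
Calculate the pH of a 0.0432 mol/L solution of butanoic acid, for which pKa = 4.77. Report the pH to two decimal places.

pH = 3.07

CH3(CH2)2COOH ⇌ CH3(CH2)2COO- + H+
Ka = 10^(−4.77) = 1.70 × 10^-5
Ka = [H+]²/(0.0432 − [H+]) = 1.70 × 10^-5
Neglecting [H+] in the denominator: [H+] = √(1.70 × 10^-5 × 0.0432) = 8.57 × 10^-4 M
Check: 2% ionized — well under 5%, approximation valid.
pH = −log[H+] = −log(8.57 × 10^-4) = 3.07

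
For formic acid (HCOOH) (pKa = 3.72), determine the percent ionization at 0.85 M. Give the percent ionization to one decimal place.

1.5%

HCOOH ⇌ HCOO- + H+; let x = [H+] at equilibrium.
Ka = 10^(−3.72) = 1.91 × 10^-4
x ≈ √(Ka·C₀) = √(1.91 × 10^-4 × 0.85) = 1.27 × 10^-2 M
% ionization = x/C₀ × 100% = 1.27 × 10^-2/0.85 × 100% = 1.5%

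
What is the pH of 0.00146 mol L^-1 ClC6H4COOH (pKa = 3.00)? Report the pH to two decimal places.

pH = 3.09

ClC6H4COOH ⇌ ClC6H4COO- + H+
Ka = 10^(−3.00) = 1.00 × 10^-3
Let x = [H+] at equilibrium. Ka = x²/(0.00146 − x).
Here C₀/Ka ≈ 1.46, so the small-x approximation fails. Use the quadratic:
x = [−0.001 + √(0.001² + 5.84e-06)]/2 = 8.08 × 10^-4 M
pH = −log[H+] = −log(8.08 × 10^-4) = 3.09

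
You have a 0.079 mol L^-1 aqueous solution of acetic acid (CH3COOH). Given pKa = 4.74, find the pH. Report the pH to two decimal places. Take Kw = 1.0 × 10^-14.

CH3COOH ⇌ CH3COO- + H+
Ka = 10^(−4.74) = 1.82 × 10^-5
Let x = [H+] at equilibrium. Ka = x²/(0.079 − x).
Assume x ≪ 0.079: x ≈ √(1.82 × 10^-5 × 0.079) = 1.20 × 10^-3 M
Check: 1.5% ionized — well under 5%, approximation valid.
pH = −log[H+] = −log(1.20 × 10^-3) = 2.92

pH = 2.92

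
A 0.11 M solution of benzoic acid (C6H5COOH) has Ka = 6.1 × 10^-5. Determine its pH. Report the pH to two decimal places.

C6H5COOH ⇌ C6H5COO- + H+
Ka = x²/(0.11 − x) = 6.1 × 10^-5
Neglecting x in the denominator: x = √(6.1 × 10^-5 × 0.11) = 2.59 × 10^-3 M
(x/C₀ = 2.4% < 5%, so the approximation holds.)
pH = −log[H+] = −log(2.59 × 10^-3) = 2.59

pH = 2.59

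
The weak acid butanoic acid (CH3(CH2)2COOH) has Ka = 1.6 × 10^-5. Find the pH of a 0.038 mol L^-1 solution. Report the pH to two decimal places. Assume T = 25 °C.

pH = 3.11

CH3(CH2)2COOH ⇌ CH3(CH2)2COO- + H+
Ka = [H+]²/(0.038 − [H+]) = 1.6 × 10^-5
Since Ka ≪ C₀, [H+] ≈ √(Ka·C₀) = 7.80 × 10^-4 M.
([H+]/C₀ = 2.1% < 5%, so the approximation holds.)
pH = −log(7.80 × 10^-4) = 3.11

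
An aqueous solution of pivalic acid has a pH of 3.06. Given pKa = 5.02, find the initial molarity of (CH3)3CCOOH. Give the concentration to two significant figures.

[H+] = 10^(-3.06) = 8.71 × 10^-4 M = x
Ka = 10^(−5.02) = 9.55 × 10^-6
Ka = x²/(C₀ − x) ⇒ C₀ = x + x²/Ka
C₀ = 8.71 × 10^-4 + (8.71 × 10^-4)²/(9.55 × 10^-6) = 8.03 × 10^-2 M

C₀ = 8.0 × 10^-2 M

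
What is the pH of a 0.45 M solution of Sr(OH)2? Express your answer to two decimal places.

pH = 13.95

Sr(OH)2 is a strong base (each formula unit releases 2 OH-); [OH-] = 0.9 M.
pOH = -log(0.9) = 0.05
pH = 14.00 - 0.05 = 13.95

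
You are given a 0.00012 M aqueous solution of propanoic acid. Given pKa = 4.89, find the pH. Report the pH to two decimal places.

CH3CH2COOH ⇌ CH3CH2COO- + H+
Ka = 10^(−4.89) = 1.29 × 10^-5
From the ICE table, Ka = [H+]²/(0.00012 − [H+]) = 1.29 × 10^-5.
The 5% rule fails; solving [H+]² + Ka·[H+] − Ka·C₀ = 0 exactly:
[H+] = [−1.29e-05 + √(1.29e-05² + 6.19e-09)]/2 = 3.34 × 10^-5 M
pH = −log[H+] = −log(3.34 × 10^-5) = 4.48

pH = 4.48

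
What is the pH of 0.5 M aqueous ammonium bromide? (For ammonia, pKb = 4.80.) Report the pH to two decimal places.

NH4+ is the conjugate acid of the weak base NH3.
Kb = 10^(−4.80) = 1.58 × 10^-5
Ka = Kw/Kb = 1.0×10^-14 / 1.58 × 10^-5 = 6.33 × 10^-10
Ka = x²/(0.5 − x) = 6.33 × 10^-10
Assume x ≪ 0.5: x ≈ √(6.33 × 10^-10 × 0.5) = 1.78 × 10^-5 M
pH = −log(1.78 × 10^-5) = 4.75

pH = 4.75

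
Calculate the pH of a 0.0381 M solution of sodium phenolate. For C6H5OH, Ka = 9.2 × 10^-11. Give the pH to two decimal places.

C6H5O- is the conjugate base of the weak acid C6H5OH.
Kb = Kw/Ka = 1.0×10^-14 / 9.2 × 10^-11 = 1.09 × 10^-4
Kb = x²/(0.0381 − x) = 1.09 × 10^-4
Here C₀/Kb ≈ 350, so the small-x approximation fails. Use the quadratic:
x = [−0.000109 + √(0.000109² + 1.66e-05)]/2 = 1.98 × 10^-3 M
pOH = 2.70, so pH = 14.00 − pOH = 11.30

pH = 11.30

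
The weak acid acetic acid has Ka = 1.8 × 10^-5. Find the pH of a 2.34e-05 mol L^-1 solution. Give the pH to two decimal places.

CH3COOH ⇌ CH3COO- + H+
Let x = [H+] at equilibrium. Ka = x²/(2.34e-05 − x).
Here C₀/Ka ≈ 1.3, so the small-x approximation fails. Use the quadratic:
x = (−Ka + √(Ka² + 4·Ka·C₀))/2 = 1.34 × 10^-5 M
pH = −log(1.34 × 10^-5) = 4.87

pH = 4.87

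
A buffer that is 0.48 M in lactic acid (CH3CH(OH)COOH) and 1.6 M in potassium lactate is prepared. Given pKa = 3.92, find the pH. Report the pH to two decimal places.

pH = 4.44

pH = pKa + log([A⁻]/[HA]) = 3.92 + log(1.6/0.48)
pH = 3.92 + (+0.523) = 4.44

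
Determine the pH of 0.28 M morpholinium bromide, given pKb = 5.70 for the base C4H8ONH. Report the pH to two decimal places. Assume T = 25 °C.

C4H8ONH2+ is the conjugate acid of the weak base C4H8ONH.
Kb = 10^(−5.70) = 2.00 × 10^-6
Ka = Kw/Kb = 1.0×10^-14 / 2.00 × 10^-6 = 5.00 × 10^-9
Let x = [H+] at equilibrium. Ka = x²/(0.28 − x).
Neglecting x in the denominator: x = √(5.00 × 10^-9 × 0.28) = 3.74 × 10^-5 M
Check: 0.013% ionized — well under 5%, approximation valid.
pH = −log[H+] = −log(3.74 × 10^-5) = 4.43

pH = 4.43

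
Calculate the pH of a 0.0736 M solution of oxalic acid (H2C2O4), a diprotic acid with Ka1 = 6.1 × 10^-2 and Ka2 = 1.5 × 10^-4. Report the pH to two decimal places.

Ka1 ≫ Ka2, so treat the first dissociation as the only significant source of H+.
Ka1 = x²/(0.0736 − x) = 6.1 × 10^-2
Solving the quadratic: x = (−Ka1 + √(Ka1² + 4·Ka1·C₀))/2 = 4.31 × 10^-2 M
pH = −log(4.31 × 10^-2) = 1.37

pH = 1.37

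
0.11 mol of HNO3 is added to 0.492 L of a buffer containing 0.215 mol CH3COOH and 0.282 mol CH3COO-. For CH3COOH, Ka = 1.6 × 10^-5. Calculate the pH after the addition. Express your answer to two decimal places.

After neutralization: n(CH3COOH) = 0.325 mol, n(CH3COO-) = 0.172 mol.
pKa = −log(1.6 × 10^-5) = 4.796
pH = pKa + log([A⁻]/[HA]) = 4.796 + log(0.172/0.325) = 4.796 -0.276

pH = 4.52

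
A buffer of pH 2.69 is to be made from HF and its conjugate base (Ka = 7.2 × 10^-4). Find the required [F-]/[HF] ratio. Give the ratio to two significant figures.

ratio = 0.35

pKa = -log(7.2 × 10^-4) = 3.143
pH = pKa + log(r) ⇒ log(r) = 2.69 − 3.143 = -0.453
r = [F-]/[HF] = 10^(-0.453) = 0.352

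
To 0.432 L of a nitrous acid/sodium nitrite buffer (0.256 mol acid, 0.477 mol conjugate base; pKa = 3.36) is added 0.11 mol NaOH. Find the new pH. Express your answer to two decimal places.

pH = 3.96

OH- converts HNO2 to NO2-: HNO2 → 0.146 mol, NO2- → 0.587 mol.
pH = pKa + log([A⁻]/[HA]) = 3.36 + log(0.587/0.146) = 3.36 +0.604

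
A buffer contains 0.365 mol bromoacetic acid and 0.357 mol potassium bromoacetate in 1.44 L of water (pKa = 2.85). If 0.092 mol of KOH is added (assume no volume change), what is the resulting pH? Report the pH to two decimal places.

pH = 3.07

OH- converts BrCH2COOH to BrCH2COO-: BrCH2COOH → 0.273 mol, BrCH2COO- → 0.449 mol.
Henderson–Hasselbalch with mole ratio 0.449/0.273: pH = 2.85 + (+0.216)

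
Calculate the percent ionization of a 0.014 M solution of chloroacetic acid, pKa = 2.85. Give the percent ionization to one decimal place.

27.1%

ClCH2COOH ⇌ ClCH2COO- + H+; let x = [H+] at equilibrium.
Ka = 10^(−2.85) = 1.41 × 10^-3
Solve x² + 0.00141x − 1.97e-05 = 0 → x = 3.79 × 10^-3 M
Fraction ionized = 3.79 × 10^-3 / 0.014 = 0.2707 → 27.1%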